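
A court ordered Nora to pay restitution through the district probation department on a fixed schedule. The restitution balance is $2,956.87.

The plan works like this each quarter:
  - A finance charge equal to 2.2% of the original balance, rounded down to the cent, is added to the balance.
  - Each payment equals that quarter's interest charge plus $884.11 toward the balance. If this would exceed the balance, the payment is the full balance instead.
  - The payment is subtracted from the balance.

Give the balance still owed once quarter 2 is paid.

$1,188.65

Quarter 1: opening $2,956.87; interest $65.05 → $3,021.92; payment $949.16; balance $2,072.76
Quarter 2: opening $2,072.76; interest $65.05 → $2,137.81; payment $949.16; balance $1,188.65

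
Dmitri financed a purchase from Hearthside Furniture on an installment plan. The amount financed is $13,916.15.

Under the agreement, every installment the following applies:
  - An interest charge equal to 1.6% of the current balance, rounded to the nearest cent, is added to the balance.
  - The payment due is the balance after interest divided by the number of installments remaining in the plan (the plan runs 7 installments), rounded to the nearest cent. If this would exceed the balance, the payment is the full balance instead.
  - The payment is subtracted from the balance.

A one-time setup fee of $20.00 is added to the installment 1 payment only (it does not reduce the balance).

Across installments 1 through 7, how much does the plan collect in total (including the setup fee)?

Installment 1: opening $13,916.15; interest $222.66 → $14,138.81; payment $2,019.83 (+ $20.00 fee); balance $12,118.98
Installment 2: opening $12,118.98; interest $193.90 → $12,312.88; payment $2,052.15; balance $10,260.73
Installment 3: opening $10,260.73; interest $164.17 → $10,424.90; payment $2,084.98; balance $8,339.92
Installment 4: opening $8,339.92; interest $133.44 → $8,473.36; payment $2,118.34; balance $6,355.02
Installment 5: opening $6,355.02; interest $101.68 → $6,456.70; payment $2,152.23; balance $4,304.47
Installment 6: opening $4,304.47; interest $68.87 → $4,373.34; payment $2,186.67; balance $2,186.67
Installment 7: opening $2,186.67; interest $34.99 → $2,221.66; payment $2,221.66; balance $0.00
Total paid: $14,855.86

$14,855.86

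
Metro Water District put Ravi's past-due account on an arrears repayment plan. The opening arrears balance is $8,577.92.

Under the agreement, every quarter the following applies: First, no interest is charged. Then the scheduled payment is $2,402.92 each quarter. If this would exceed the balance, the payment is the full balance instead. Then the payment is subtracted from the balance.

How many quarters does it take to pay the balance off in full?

4

Quarter 1: $8,577.92 − $2,402.92 → $6,175.00
Quarter 2: $6,175.00 − $2,402.92 → $3,772.08
Quarter 3: $3,772.08 − $2,402.92 → $1,369.16
Quarter 4: $1,369.16 − $1,369.16 → $0.00
Balance reaches $0.00 in quarter 4.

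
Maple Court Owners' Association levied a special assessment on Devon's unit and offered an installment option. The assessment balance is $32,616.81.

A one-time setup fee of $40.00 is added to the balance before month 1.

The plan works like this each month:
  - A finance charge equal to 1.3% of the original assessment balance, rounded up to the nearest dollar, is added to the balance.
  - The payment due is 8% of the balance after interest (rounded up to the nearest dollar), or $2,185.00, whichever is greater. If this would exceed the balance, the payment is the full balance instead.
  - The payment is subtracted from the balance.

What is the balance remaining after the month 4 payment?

Month 1: opening $32,656.81; interest $425.00 → $33,081.81; payment $2,647.00; balance $30,434.81
Month 2: opening $30,434.81; interest $425.00 → $30,859.81; payment $2,469.00; balance $28,390.81
Month 3: opening $28,390.81; interest $425.00 → $28,815.81; payment $2,306.00; balance $26,509.81
Month 4: opening $26,509.81; interest $425.00 → $26,934.81; payment $2,185.00; balance $24,749.81

$24,749.81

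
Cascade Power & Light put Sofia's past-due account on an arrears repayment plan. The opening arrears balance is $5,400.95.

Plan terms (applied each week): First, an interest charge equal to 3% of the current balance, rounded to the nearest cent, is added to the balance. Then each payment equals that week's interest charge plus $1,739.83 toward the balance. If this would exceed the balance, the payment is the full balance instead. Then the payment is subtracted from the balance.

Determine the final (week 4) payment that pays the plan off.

$186.90

Week 1: opening $5,400.95; interest $162.03 → $5,562.98; payment $1,901.86; balance $3,661.12
Week 2: opening $3,661.12; interest $109.83 → $3,770.95; payment $1,849.66; balance $1,921.29
Week 3: opening $1,921.29; interest $57.64 → $1,978.93; payment $1,797.47; balance $181.46
Week 4: opening $181.46; interest $5.44 → $186.90; payment $186.90; balance $0.00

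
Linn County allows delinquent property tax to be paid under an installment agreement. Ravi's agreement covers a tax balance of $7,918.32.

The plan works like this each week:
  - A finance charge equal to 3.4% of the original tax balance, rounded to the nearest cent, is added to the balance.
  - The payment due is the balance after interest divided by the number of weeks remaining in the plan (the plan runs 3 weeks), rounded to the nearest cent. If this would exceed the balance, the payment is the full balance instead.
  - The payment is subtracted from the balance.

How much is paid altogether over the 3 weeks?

# | Opening | Interest | Payment | End bal
1 | $7,918.32 | $269.22 | $2,729.18 | $5,458.36
2 | $5,458.36 | $269.22 | $2,863.79 | $2,863.79
3 | $2,863.79 | $269.22 | $3,133.01 | $0.00
Total paid: $8,725.98

$8,725.98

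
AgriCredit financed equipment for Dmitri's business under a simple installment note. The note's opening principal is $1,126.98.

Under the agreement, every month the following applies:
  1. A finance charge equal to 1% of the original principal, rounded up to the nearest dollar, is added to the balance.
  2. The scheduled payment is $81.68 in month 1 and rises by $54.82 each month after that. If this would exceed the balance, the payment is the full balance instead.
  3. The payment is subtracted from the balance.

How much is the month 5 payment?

$300.96

Month 1: opening $1,126.98; interest $12.00 → $1,138.98; payment $81.68; balance $1,057.30
Month 2: opening $1,057.30; interest $12.00 → $1,069.30; payment $136.50; balance $932.80
Month 3: opening $932.80; interest $12.00 → $944.80; payment $191.32; balance $753.48
Month 4: opening $753.48; interest $12.00 → $765.48; payment $246.14; balance $519.34
Month 5: opening $519.34; interest $12.00 → $531.34; payment $300.96; balance $230.38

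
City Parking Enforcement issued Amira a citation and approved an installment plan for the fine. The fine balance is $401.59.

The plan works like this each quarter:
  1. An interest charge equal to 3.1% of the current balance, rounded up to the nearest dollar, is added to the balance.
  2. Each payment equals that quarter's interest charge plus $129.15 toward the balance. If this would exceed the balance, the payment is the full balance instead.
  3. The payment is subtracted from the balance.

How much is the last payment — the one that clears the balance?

$15.14

Quarter 1: $401.59 +$13.00 interest = $414.59; pay $142.15 → $272.44
Quarter 2: $272.44 +$9.00 interest = $281.44; pay $138.15 → $143.29
Quarter 3: $143.29 +$5.00 interest = $148.29; pay $134.15 → $14.14
Quarter 4: $14.14 +$1.00 interest = $15.14; pay $15.14 → $0.00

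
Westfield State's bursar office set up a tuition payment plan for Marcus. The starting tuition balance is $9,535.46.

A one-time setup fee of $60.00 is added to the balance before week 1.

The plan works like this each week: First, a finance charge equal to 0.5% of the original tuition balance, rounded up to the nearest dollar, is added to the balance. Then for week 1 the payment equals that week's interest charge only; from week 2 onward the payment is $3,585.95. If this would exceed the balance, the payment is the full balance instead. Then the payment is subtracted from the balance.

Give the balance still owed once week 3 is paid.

$2,519.56

Week 1: opening $9,595.46; interest $48.00 → $9,643.46; payment $48.00; balance $9,595.46
Week 2: opening $9,595.46; interest $48.00 → $9,643.46; payment $3,585.95; balance $6,057.51
Week 3: opening $6,057.51; interest $48.00 → $6,105.51; payment $3,585.95; balance $2,519.56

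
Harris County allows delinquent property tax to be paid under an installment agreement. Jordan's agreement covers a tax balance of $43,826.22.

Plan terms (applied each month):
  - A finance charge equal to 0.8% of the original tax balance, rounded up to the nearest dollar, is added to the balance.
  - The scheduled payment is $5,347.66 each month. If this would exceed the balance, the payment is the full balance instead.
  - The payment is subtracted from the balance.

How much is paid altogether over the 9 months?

# | Opening | Interest | Payment | End bal
1 | $43,826.22 | $351.00 | $5,347.66 | $38,829.56
2 | $38,829.56 | $351.00 | $5,347.66 | $33,832.90
3 | $33,832.90 | $351.00 | $5,347.66 | $28,836.24
4 | $28,836.24 | $351.00 | $5,347.66 | $23,839.58
5 | $23,839.58 | $351.00 | $5,347.66 | $18,842.92
6 | $18,842.92 | $351.00 | $5,347.66 | $13,846.26
7 | $13,846.26 | $351.00 | $5,347.66 | $8,849.60
8 | $8,849.60 | $351.00 | $5,347.66 | $3,852.94
9 | $3,852.94 | $351.00 | $4,203.94 | $0.00
Total paid: $46,985.22

$46,985.22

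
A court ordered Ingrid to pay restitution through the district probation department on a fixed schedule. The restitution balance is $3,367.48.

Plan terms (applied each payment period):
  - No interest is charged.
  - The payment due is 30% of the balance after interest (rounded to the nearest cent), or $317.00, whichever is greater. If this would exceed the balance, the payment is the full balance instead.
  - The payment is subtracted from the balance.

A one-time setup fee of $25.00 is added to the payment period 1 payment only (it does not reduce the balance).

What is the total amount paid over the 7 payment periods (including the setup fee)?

Payment period 1: $3,367.48 − $1,010.24 (+ $25.00 fee) → $2,357.24
Payment period 2: $2,357.24 − $707.17 → $1,650.07
Payment period 3: $1,650.07 − $495.02 → $1,155.05
Payment period 4: $1,155.05 − $346.52 → $808.53
Payment period 5: $808.53 − $317.00 → $491.53
Payment period 6: $491.53 − $317.00 → $174.53
Payment period 7: $174.53 − $174.53 → $0.00
Total paid: $3,392.48

$3,392.48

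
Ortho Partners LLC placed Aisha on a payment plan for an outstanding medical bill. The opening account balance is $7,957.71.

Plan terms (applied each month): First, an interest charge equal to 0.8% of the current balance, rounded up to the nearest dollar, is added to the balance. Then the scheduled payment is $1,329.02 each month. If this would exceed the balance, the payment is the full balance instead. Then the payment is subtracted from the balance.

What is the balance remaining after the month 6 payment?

# | Opening | Interest | Payment | End bal
1 | $7,957.71 | $64.00 | $1,329.02 | $6,692.69
2 | $6,692.69 | $54.00 | $1,329.02 | $5,417.67
3 | $5,417.67 | $44.00 | $1,329.02 | $4,132.65
4 | $4,132.65 | $34.00 | $1,329.02 | $2,837.63
5 | $2,837.63 | $23.00 | $1,329.02 | $1,531.61
6 | $1,531.61 | $13.00 | $1,329.02 | $215.59

$215.59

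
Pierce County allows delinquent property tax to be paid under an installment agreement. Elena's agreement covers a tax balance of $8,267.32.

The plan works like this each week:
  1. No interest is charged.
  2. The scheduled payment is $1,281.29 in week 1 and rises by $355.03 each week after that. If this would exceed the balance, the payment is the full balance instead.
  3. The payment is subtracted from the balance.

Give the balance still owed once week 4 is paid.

$1,011.98

Week 1: $8,267.32 − $1,281.29 → $6,986.03
Week 2: $6,986.03 − $1,636.32 → $5,349.71
Week 3: $5,349.71 − $1,991.35 → $3,358.36
Week 4: $3,358.36 − $2,346.38 → $1,011.98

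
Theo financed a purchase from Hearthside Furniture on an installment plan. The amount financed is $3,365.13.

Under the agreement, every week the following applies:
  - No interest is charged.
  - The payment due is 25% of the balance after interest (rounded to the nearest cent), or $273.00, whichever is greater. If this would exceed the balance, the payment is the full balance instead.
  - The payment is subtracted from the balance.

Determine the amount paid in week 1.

$841.28

# | Opening | Payment | End bal
1 | $3,365.13 | $841.28 | $2,523.85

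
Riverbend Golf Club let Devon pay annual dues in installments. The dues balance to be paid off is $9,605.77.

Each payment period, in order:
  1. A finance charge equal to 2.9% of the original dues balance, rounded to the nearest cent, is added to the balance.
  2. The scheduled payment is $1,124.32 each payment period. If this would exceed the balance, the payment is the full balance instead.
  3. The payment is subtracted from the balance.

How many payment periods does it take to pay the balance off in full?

# | Opening | Interest | Payment | End bal
1 | $9,605.77 | $278.57 | $1,124.32 | $8,760.02
2 | $8,760.02 | $278.57 | $1,124.32 | $7,914.27
3 | $7,914.27 | $278.57 | $1,124.32 | $7,068.52
4 | $7,068.52 | $278.57 | $1,124.32 | $6,222.77
5 | $6,222.77 | $278.57 | $1,124.32 | $5,377.02
6 | $5,377.02 | $278.57 | $1,124.32 | $4,531.27
7 | $4,531.27 | $278.57 | $1,124.32 | $3,685.52
8 | $3,685.52 | $278.57 | $1,124.32 | $2,839.77
9 | $2,839.77 | $278.57 | $1,124.32 | $1,994.02
10 | $1,994.02 | $278.57 | $1,124.32 | $1,148.27
11 | $1,148.27 | $278.57 | $1,124.32 | $302.52
12 | $302.52 | $278.57 | $581.09 | $0.00
Balance reaches $0.00 in payment period 12.

12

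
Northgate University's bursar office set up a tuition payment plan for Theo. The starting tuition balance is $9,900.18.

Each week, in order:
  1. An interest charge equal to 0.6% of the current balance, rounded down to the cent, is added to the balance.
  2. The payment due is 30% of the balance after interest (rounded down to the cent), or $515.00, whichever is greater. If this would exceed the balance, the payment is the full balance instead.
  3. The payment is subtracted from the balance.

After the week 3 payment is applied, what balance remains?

Week 1: opening $9,900.18; interest $59.40 → $9,959.58; payment $2,987.87; balance $6,971.71
Week 2: opening $6,971.71; interest $41.83 → $7,013.54; payment $2,104.06; balance $4,909.48
Week 3: opening $4,909.48; interest $29.45 → $4,938.93; payment $1,481.67; balance $3,457.26

$3,457.26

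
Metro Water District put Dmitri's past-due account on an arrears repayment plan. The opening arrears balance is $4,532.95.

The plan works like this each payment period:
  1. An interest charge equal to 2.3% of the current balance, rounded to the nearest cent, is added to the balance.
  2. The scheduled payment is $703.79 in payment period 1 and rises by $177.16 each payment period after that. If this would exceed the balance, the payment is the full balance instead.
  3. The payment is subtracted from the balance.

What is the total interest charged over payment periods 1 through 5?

$338.97

Payment period 1: opening $4,532.95; interest $104.26 → $4,637.21; payment $703.79; balance $3,933.42
Payment period 2: opening $3,933.42; interest $90.47 → $4,023.89; payment $880.95; balance $3,142.94
Payment period 3: opening $3,142.94; interest $72.29 → $3,215.23; payment $1,058.11; balance $2,157.12
Payment period 4: opening $2,157.12; interest $49.61 → $2,206.73; payment $1,235.27; balance $971.46
Payment period 5: opening $971.46; interest $22.34 → $993.80; payment $993.80; balance $0.00
Total interest: $104.26 + $90.47 + $72.29 + $49.61 + $22.34 = $338.97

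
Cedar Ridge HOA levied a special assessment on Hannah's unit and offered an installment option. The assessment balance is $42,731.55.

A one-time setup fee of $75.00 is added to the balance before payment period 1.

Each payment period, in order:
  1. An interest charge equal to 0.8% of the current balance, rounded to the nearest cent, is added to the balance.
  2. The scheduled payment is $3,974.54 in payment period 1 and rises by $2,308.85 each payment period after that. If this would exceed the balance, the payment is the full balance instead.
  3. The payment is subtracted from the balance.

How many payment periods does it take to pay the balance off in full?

6

# | Opening | Interest | Payment | End bal
1 | $42,806.55 | $342.45 | $3,974.54 | $39,174.46
2 | $39,174.46 | $313.40 | $6,283.39 | $33,204.47
3 | $33,204.47 | $265.64 | $8,592.24 | $24,877.87
4 | $24,877.87 | $199.02 | $10,901.09 | $14,175.80
5 | $14,175.80 | $113.41 | $13,209.94 | $1,079.27
6 | $1,079.27 | $8.63 | $1,087.90 | $0.00
Balance reaches $0.00 in payment period 6.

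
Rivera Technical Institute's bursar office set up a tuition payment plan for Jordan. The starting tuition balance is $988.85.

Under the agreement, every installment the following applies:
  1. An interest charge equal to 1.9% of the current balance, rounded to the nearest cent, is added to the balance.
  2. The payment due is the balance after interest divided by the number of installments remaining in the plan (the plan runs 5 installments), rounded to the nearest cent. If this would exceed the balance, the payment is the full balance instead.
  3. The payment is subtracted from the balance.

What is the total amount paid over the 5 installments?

$1,046.67

Installment 1: opening $988.85; interest $18.79 → $1,007.64; payment $201.53; balance $806.11
Installment 2: opening $806.11; interest $15.32 → $821.43; payment $205.36; balance $616.07
Installment 3: opening $616.07; interest $11.71 → $627.78; payment $209.26; balance $418.52
Installment 4: opening $418.52; interest $7.95 → $426.47; payment $213.24; balance $213.23
Installment 5: opening $213.23; interest $4.05 → $217.28; payment $217.28; balance $0.00
Total paid: $1,046.67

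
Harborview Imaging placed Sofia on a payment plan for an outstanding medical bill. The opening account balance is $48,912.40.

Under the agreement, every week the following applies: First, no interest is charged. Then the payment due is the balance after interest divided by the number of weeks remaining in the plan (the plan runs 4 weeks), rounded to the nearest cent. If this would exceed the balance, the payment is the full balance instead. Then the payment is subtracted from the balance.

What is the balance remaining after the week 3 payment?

Week 1: opening $48,912.40; payment $12,228.10; balance $36,684.30
Week 2: opening $36,684.30; payment $12,228.10; balance $24,456.20
Week 3: opening $24,456.20; payment $12,228.10; balance $12,228.10

$12,228.10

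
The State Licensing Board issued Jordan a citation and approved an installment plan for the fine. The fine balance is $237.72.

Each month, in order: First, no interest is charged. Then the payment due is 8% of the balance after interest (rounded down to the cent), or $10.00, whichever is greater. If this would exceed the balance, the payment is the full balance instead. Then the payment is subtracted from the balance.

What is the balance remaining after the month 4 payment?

Month 1: $237.72 − $19.01 → $218.71
Month 2: $218.71 − $17.49 → $201.22
Month 3: $201.22 − $16.09 → $185.13
Month 4: $185.13 − $14.81 → $170.32

$170.32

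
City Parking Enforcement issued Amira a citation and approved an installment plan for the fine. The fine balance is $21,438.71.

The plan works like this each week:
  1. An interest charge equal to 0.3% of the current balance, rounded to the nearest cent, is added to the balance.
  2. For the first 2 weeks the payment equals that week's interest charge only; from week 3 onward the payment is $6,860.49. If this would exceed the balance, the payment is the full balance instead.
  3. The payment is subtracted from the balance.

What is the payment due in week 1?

Week 1: $21,438.71 +$64.32 interest = $21,503.03; pay $64.32 → $21,438.71

$64.32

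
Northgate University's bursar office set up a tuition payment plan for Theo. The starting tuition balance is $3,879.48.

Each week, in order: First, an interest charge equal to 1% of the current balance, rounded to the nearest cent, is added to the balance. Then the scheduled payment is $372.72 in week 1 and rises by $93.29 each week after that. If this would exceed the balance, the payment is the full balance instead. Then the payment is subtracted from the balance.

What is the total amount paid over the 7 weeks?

$4,046.76

Week 1: opening $3,879.48; interest $38.79 → $3,918.27; payment $372.72; balance $3,545.55
Week 2: opening $3,545.55; interest $35.46 → $3,581.01; payment $466.01; balance $3,115.00
Week 3: opening $3,115.00; interest $31.15 → $3,146.15; payment $559.30; balance $2,586.85
Week 4: opening $2,586.85; interest $25.87 → $2,612.72; payment $652.59; balance $1,960.13
Week 5: opening $1,960.13; interest $19.60 → $1,979.73; payment $745.88; balance $1,233.85
Week 6: opening $1,233.85; interest $12.34 → $1,246.19; payment $839.17; balance $407.02
Week 7: opening $407.02; interest $4.07 → $411.09; payment $411.09; balance $0.00
Total paid: $4,046.76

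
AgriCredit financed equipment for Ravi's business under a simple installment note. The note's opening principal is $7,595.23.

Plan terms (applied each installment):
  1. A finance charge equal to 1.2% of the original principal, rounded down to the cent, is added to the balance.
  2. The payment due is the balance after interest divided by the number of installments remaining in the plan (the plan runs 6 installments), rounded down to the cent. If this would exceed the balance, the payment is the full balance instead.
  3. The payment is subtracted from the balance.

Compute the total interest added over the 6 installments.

$546.84

Installment 1: opening $7,595.23; interest $91.14 → $7,686.37; payment $1,281.06; balance $6,405.31
Installment 2: opening $6,405.31; interest $91.14 → $6,496.45; payment $1,299.29; balance $5,197.16
Installment 3: opening $5,197.16; interest $91.14 → $5,288.30; payment $1,322.07; balance $3,966.23
Installment 4: opening $3,966.23; interest $91.14 → $4,057.37; payment $1,352.45; balance $2,704.92
Installment 5: opening $2,704.92; interest $91.14 → $2,796.06; payment $1,398.03; balance $1,398.03
Installment 6: opening $1,398.03; interest $91.14 → $1,489.17; payment $1,489.17; balance $0.00
Total interest: $91.14 + $91.14 + $91.14 + $91.14 + $91.14 + $91.14 = $546.84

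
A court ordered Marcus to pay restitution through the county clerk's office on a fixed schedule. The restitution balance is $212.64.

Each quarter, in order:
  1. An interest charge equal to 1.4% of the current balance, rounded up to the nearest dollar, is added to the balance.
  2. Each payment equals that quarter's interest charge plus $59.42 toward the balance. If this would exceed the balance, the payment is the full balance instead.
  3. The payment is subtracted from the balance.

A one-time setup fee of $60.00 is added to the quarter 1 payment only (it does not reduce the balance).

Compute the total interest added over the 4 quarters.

# | Opening | Interest | Payment | Fee | End bal
1 | $212.64 | $3.00 | $62.42 | $60.00 | $153.22
2 | $153.22 | $3.00 | $62.42 | — | $93.80
3 | $93.80 | $2.00 | $61.42 | — | $34.38
4 | $34.38 | $1.00 | $35.38 | — | $0.00
Total interest: $3.00 + $3.00 + $2.00 + $1.00 = $9.00

$9.00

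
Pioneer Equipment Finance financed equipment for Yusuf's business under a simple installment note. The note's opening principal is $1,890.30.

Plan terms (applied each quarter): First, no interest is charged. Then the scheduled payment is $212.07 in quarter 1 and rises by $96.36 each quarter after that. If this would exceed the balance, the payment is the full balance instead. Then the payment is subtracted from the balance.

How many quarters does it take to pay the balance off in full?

5

Quarter 1: opening $1,890.30; payment $212.07; balance $1,678.23
Quarter 2: opening $1,678.23; payment $308.43; balance $1,369.80
Quarter 3: opening $1,369.80; payment $404.79; balance $965.01
Quarter 4: opening $965.01; payment $501.15; balance $463.86
Quarter 5: opening $463.86; payment $463.86; balance $0.00
Balance reaches $0.00 in quarter 5.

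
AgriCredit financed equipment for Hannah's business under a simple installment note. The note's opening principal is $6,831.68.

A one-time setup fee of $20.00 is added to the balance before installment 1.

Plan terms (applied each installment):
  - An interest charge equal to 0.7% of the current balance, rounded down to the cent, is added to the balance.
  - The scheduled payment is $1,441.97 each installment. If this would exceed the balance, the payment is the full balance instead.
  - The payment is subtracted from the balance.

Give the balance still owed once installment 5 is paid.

Installment 1: opening $6,851.68; interest $47.96 → $6,899.64; payment $1,441.97; balance $5,457.67
Installment 2: opening $5,457.67; interest $38.20 → $5,495.87; payment $1,441.97; balance $4,053.90
Installment 3: opening $4,053.90; interest $28.37 → $4,082.27; payment $1,441.97; balance $2,640.30
Installment 4: opening $2,640.30; interest $18.48 → $2,658.78; payment $1,441.97; balance $1,216.81
Installment 5: opening $1,216.81; interest $8.51 → $1,225.32; payment $1,225.32; balance $0.00

$0.00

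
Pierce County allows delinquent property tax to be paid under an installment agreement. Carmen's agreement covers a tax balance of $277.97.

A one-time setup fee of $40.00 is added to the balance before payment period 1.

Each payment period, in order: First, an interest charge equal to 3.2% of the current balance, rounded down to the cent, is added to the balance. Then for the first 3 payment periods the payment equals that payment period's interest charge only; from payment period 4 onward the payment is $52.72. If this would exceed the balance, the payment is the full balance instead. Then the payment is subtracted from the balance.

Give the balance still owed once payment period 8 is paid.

Payment period 1: $317.97 +$10.17 interest = $328.14; pay $10.17 → $317.97
Payment period 2: $317.97 +$10.17 interest = $328.14; pay $10.17 → $317.97
Payment period 3: $317.97 +$10.17 interest = $328.14; pay $10.17 → $317.97
Payment period 4: $317.97 +$10.17 interest = $328.14; pay $52.72 → $275.42
Payment period 5: $275.42 +$8.81 interest = $284.23; pay $52.72 → $231.51
Payment period 6: $231.51 +$7.40 interest = $238.91; pay $52.72 → $186.19
Payment period 7: $186.19 +$5.95 interest = $192.14; pay $52.72 → $139.42
Payment period 8: $139.42 +$4.46 interest = $143.88; pay $52.72 → $91.16

$91.16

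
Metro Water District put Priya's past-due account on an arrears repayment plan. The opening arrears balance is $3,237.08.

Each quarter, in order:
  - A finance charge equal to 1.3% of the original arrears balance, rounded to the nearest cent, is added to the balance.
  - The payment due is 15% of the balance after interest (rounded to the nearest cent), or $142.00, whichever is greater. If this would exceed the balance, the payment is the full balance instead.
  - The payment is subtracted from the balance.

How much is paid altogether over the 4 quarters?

$1,601.65

Quarter 1: opening $3,237.08; interest $42.08 → $3,279.16; payment $491.87; balance $2,787.29
Quarter 2: opening $2,787.29; interest $42.08 → $2,829.37; payment $424.41; balance $2,404.96
Quarter 3: opening $2,404.96; interest $42.08 → $2,447.04; payment $367.06; balance $2,079.98
Quarter 4: opening $2,079.98; interest $42.08 → $2,122.06; payment $318.31; balance $1,803.75
Total paid: $1,601.65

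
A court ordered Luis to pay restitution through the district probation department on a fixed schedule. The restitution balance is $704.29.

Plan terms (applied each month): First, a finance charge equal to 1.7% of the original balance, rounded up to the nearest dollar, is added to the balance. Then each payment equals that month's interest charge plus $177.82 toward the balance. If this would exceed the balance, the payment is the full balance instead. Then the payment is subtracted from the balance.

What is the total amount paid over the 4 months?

Month 1: opening $704.29; interest $12.00 → $716.29; payment $189.82; balance $526.47
Month 2: opening $526.47; interest $12.00 → $538.47; payment $189.82; balance $348.65
Month 3: opening $348.65; interest $12.00 → $360.65; payment $189.82; balance $170.83
Month 4: opening $170.83; interest $12.00 → $182.83; payment $182.83; balance $0.00
Total paid: $752.29

$752.29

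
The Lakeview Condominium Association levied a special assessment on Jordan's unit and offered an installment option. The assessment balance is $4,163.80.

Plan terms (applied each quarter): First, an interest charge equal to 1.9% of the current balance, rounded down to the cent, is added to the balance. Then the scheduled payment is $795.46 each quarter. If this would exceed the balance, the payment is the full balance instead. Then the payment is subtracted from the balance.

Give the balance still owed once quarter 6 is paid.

$0.00

Quarter 1: $4,163.80 +$79.11 interest = $4,242.91; pay $795.46 → $3,447.45
Quarter 2: $3,447.45 +$65.50 interest = $3,512.95; pay $795.46 → $2,717.49
Quarter 3: $2,717.49 +$51.63 interest = $2,769.12; pay $795.46 → $1,973.66
Quarter 4: $1,973.66 +$37.49 interest = $2,011.15; pay $795.46 → $1,215.69
Quarter 5: $1,215.69 +$23.09 interest = $1,238.78; pay $795.46 → $443.32
Quarter 6: $443.32 +$8.42 interest = $451.74; pay $451.74 → $0.00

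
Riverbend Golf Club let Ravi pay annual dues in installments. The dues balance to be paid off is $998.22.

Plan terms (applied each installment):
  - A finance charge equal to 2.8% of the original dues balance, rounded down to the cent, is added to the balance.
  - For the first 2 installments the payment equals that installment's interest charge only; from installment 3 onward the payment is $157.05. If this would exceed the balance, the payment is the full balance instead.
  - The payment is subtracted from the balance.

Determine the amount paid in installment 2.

$27.95

Installment 1: opening $998.22; interest $27.95 → $1,026.17; payment $27.95; balance $998.22
Installment 2: opening $998.22; interest $27.95 → $1,026.17; payment $27.95; balance $998.22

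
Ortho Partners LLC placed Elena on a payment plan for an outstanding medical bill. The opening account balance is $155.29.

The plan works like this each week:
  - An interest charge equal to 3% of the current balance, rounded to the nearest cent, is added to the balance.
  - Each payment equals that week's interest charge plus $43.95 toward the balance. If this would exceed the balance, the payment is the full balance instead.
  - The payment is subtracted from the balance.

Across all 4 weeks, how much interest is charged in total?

$10.72

# | Opening | Interest | Payment | End bal
1 | $155.29 | $4.66 | $48.61 | $111.34
2 | $111.34 | $3.34 | $47.29 | $67.39
3 | $67.39 | $2.02 | $45.97 | $23.44
4 | $23.44 | $0.70 | $24.14 | $0.00
Total interest: $4.66 + $3.34 + $2.02 + $0.70 = $10.72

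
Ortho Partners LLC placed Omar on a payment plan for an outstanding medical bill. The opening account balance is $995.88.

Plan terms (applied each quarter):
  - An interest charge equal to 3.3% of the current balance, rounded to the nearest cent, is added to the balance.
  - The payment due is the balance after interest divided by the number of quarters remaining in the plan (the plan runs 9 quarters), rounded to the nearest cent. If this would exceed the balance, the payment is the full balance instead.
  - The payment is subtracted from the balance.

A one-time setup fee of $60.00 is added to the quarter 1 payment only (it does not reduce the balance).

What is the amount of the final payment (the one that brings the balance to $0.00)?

$148.20

Quarter 1: $995.88 +$32.86 interest = $1,028.74; pay $114.30 (+ $60.00 fee) → $914.44
Quarter 2: $914.44 +$30.18 interest = $944.62; pay $118.08 → $826.54
Quarter 3: $826.54 +$27.28 interest = $853.82; pay $121.97 → $731.85
Quarter 4: $731.85 +$24.15 interest = $756.00; pay $126.00 → $630.00
Quarter 5: $630.00 +$20.79 interest = $650.79; pay $130.16 → $520.63
Quarter 6: $520.63 +$17.18 interest = $537.81; pay $134.45 → $403.36
Quarter 7: $403.36 +$13.31 interest = $416.67; pay $138.89 → $277.78
Quarter 8: $277.78 +$9.17 interest = $286.95; pay $143.48 → $143.47
Quarter 9: $143.47 +$4.73 interest = $148.20; pay $148.20 → $0.00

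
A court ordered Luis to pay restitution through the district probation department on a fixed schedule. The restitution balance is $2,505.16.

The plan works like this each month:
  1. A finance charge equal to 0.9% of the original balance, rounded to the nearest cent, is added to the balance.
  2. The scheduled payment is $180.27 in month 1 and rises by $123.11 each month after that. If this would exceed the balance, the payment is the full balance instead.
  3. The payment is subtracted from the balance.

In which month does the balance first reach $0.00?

# | Opening | Interest | Payment | End bal
1 | $2,505.16 | $22.55 | $180.27 | $2,347.44
2 | $2,347.44 | $22.55 | $303.38 | $2,066.61
3 | $2,066.61 | $22.55 | $426.49 | $1,662.67
4 | $1,662.67 | $22.55 | $549.60 | $1,135.62
5 | $1,135.62 | $22.55 | $672.71 | $485.46
6 | $485.46 | $22.55 | $508.01 | $0.00
Balance reaches $0.00 in month 6.

6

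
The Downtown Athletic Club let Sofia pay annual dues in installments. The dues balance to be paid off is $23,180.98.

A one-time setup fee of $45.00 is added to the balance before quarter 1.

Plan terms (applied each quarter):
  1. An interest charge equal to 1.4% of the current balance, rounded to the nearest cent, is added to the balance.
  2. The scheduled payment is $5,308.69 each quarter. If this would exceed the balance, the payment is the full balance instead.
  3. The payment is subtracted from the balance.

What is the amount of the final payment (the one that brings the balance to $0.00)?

Quarter 1: opening $23,225.98; interest $325.16 → $23,551.14; payment $5,308.69; balance $18,242.45
Quarter 2: opening $18,242.45; interest $255.39 → $18,497.84; payment $5,308.69; balance $13,189.15
Quarter 3: opening $13,189.15; interest $184.65 → $13,373.80; payment $5,308.69; balance $8,065.11
Quarter 4: opening $8,065.11; interest $112.91 → $8,178.02; payment $5,308.69; balance $2,869.33
Quarter 5: opening $2,869.33; interest $40.17 → $2,909.50; payment $2,909.50; balance $0.00

$2,909.50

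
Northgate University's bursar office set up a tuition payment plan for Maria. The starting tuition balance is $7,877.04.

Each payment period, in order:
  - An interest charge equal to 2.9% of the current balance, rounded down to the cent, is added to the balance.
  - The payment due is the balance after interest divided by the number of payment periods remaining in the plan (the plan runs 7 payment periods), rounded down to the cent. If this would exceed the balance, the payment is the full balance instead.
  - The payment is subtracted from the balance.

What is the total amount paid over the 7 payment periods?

Payment period 1: $7,877.04 +$228.43 interest = $8,105.47; pay $1,157.92 → $6,947.55
Payment period 2: $6,947.55 +$201.47 interest = $7,149.02; pay $1,191.50 → $5,957.52
Payment period 3: $5,957.52 +$172.76 interest = $6,130.28; pay $1,226.05 → $4,904.23
Payment period 4: $4,904.23 +$142.22 interest = $5,046.45; pay $1,261.61 → $3,784.84
Payment period 5: $3,784.84 +$109.76 interest = $3,894.60; pay $1,298.20 → $2,596.40
Payment period 6: $2,596.40 +$75.29 interest = $2,671.69; pay $1,335.84 → $1,335.85
Payment period 7: $1,335.85 +$38.73 interest = $1,374.58; pay $1,374.58 → $0.00
Total paid: $8,845.70

$8,845.70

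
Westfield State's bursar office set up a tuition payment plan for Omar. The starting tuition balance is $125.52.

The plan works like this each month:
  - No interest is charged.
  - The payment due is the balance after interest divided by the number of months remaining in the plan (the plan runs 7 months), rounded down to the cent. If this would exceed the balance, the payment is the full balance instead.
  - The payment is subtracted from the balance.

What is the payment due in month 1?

Month 1: $125.52 − $17.93 → $107.59

$17.93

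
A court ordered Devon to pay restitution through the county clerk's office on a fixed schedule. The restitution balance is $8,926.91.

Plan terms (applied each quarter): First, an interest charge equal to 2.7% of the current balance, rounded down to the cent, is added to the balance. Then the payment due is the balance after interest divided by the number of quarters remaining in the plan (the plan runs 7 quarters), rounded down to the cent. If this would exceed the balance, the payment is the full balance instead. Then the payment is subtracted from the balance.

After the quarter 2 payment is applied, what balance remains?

Quarter 1: opening $8,926.91; interest $241.02 → $9,167.93; payment $1,309.70; balance $7,858.23
Quarter 2: opening $7,858.23; interest $212.17 → $8,070.40; payment $1,345.06; balance $6,725.34

$6,725.34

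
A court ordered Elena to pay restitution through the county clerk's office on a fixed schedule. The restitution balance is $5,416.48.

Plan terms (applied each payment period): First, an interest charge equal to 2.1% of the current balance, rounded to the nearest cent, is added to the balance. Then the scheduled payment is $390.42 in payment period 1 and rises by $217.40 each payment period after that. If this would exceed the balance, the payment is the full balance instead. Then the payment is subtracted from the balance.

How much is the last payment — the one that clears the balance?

Payment period 1: opening $5,416.48; interest $113.75 → $5,530.23; payment $390.42; balance $5,139.81
Payment period 2: opening $5,139.81; interest $107.94 → $5,247.75; payment $607.82; balance $4,639.93
Payment period 3: opening $4,639.93; interest $97.44 → $4,737.37; payment $825.22; balance $3,912.15
Payment period 4: opening $3,912.15; interest $82.16 → $3,994.31; payment $1,042.62; balance $2,951.69
Payment period 5: opening $2,951.69; interest $61.99 → $3,013.68; payment $1,260.02; balance $1,753.66
Payment period 6: opening $1,753.66; interest $36.83 → $1,790.49; payment $1,477.42; balance $313.07
Payment period 7: opening $313.07; interest $6.57 → $319.64; payment $319.64; balance $0.00

$319.64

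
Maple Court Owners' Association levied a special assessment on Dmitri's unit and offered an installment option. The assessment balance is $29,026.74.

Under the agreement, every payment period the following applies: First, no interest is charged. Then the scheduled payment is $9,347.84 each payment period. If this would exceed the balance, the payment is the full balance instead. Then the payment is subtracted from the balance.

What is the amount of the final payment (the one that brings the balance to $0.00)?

$983.22

Payment period 1: opening $29,026.74; payment $9,347.84; balance $19,678.90
Payment period 2: opening $19,678.90; payment $9,347.84; balance $10,331.06
Payment period 3: opening $10,331.06; payment $9,347.84; balance $983.22
Payment period 4: opening $983.22; payment $983.22; balance $0.00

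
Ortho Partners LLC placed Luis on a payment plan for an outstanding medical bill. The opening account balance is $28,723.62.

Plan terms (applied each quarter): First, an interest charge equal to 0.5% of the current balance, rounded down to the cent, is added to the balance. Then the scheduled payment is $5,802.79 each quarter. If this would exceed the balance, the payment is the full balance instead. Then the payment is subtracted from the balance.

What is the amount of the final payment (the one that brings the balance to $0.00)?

$144.07

Quarter 1: opening $28,723.62; interest $143.61 → $28,867.23; payment $5,802.79; balance $23,064.44
Quarter 2: opening $23,064.44; interest $115.32 → $23,179.76; payment $5,802.79; balance $17,376.97
Quarter 3: opening $17,376.97; interest $86.88 → $17,463.85; payment $5,802.79; balance $11,661.06
Quarter 4: opening $11,661.06; interest $58.30 → $11,719.36; payment $5,802.79; balance $5,916.57
Quarter 5: opening $5,916.57; interest $29.58 → $5,946.15; payment $5,802.79; balance $143.36
Quarter 6: opening $143.36; interest $0.71 → $144.07; payment $144.07; balance $0.00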